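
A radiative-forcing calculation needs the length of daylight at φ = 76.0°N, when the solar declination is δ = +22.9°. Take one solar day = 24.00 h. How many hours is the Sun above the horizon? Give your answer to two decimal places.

Sunrise equation: cos H₀ = −tan φ · tan δ = -1.6942 ≤ −1, so the Sun never sets (polar day) and H₀ = π.
Daylight = 2H₀/(2π) × 24.00 h = (3.1416/π) × 24.00 = 24.00 h.

24.00 h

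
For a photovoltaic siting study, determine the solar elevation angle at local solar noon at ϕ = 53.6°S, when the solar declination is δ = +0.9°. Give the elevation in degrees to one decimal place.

At local noon the hour angle is zero, so the zenith angle equals |ϕ − δ| = |-53.6° − (+0.900°)| = 54.500°.
Elevation = 90° − 54.500° = 35.5°.

35.5°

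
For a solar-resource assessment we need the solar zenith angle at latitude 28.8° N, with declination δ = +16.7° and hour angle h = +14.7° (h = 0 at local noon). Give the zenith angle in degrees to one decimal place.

θ_z = 18.1°

cos θ_z = sin ϕ sin δ + cos ϕ cos δ cos h = 0.138437 + 0.811873 = 0.950310.
θ_z = arccos(0.950310) = 18.1°.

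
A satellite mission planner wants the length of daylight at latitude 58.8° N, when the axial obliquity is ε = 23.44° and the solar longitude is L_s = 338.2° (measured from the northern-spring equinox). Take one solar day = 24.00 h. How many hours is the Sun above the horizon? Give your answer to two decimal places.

10.10 h

Solar declination: sin δ = sin ε · sin L_s = sin 23.44° × sin 338.2° = -0.14773, so δ = -8.495°.
cos h₀ = −tan ϕ · tan δ = −tan(+58.8°) × tan(-8.495°) = 0.2466, so h₀ = 1.3216 rad = 75.72°.
Daylight = 2h₀/(2π) × 24.00 h = (1.3216/π) × 24.00 = 10.10 h.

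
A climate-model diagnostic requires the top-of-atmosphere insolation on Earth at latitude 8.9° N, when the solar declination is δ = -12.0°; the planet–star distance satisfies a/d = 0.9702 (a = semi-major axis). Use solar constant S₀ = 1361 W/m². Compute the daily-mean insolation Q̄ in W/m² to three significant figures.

cos H₀ = −tan(+8.9°) tan(-12.000°) = 0.0333, H₀ = 1.5375 rad.
Bracket: H₀ sin φ sin δ + cos φ cos δ sin H₀ = 1.5375×0.15471×-0.20791 + 0.98796×0.97815×0.99945 = -0.049455 + 0.965842 = 0.916387.
Inverse-square distance factor (a/d)² = 0.9702² = 0.941288.
Q̄ = (S₀/π) × 0.941288 × [bracket] = (1361/π) × 0.941288 × 0.916387 = 373.7 W/m².

Q̄ ≈ 374 W/m²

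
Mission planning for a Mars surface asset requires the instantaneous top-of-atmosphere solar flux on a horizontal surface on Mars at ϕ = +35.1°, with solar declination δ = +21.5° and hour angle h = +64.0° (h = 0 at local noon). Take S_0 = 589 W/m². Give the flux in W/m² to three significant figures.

cos θ_z = sin ϕ sin δ + cos ϕ cos δ cos h = 0.210740 + 0.333697 = 0.544437.
Flux = S_0 · cos θ_z = 589 × 0.544437 = 320.7 W/m².

321 W/m²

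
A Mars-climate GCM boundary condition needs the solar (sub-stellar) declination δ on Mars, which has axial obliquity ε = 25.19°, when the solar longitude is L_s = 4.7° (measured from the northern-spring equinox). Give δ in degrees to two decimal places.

sin δ = sin ε · sin L_s = sin 25.19° × sin 4.7° = 0.034875.
δ = arcsin(0.034875) = +2.00°.

δ = +2.00°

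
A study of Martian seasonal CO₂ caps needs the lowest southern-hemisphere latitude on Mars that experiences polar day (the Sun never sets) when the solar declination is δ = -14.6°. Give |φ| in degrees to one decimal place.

|φ| = 75.4°

Polar day requires cos H₀ = −tan φ tan δ ≤ −1, i.e. tan φ tan δ ≥ 1.
The boundary is |tan φ| · |tan δ| = 1, so |φ| = 90° − |δ| = 90° − 14.6° = 75.4° in the southern hemisphere.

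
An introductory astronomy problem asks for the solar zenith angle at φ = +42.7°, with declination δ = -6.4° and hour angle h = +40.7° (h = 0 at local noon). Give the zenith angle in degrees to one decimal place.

cos θ_z = sin φ sin δ + cos φ cos δ cos h = -0.075594 + 0.553692 = 0.478098.
θ_z = arccos(0.478098) = 61.4°.

θ_z = 61.4°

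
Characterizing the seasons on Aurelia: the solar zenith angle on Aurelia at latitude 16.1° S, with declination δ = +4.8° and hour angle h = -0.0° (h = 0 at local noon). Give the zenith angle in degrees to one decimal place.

cos θ_z = sin ϕ sin δ + cos ϕ cos δ cos h = -0.023205 + 0.957410 = 0.934205.
θ_z = arccos(0.934205) = 20.9°.

θ_z = 20.9°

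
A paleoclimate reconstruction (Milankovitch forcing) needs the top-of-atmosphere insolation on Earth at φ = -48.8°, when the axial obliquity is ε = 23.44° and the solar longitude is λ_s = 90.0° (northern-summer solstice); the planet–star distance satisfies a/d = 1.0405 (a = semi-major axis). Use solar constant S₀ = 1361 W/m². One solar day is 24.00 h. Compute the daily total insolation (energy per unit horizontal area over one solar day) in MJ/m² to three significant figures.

8.51 MJ/m²

Solar declination: sin δ = sin ε · sin λ_s = sin 23.44° × sin 90.0° = 0.39779, so δ = +23.440°.
cos H₀ = −tan(-48.8°) tan(+23.440°) = 0.4953, H₀ = 1.0527 rad.
Bracket: H₀ sin φ sin δ + cos φ cos δ sin H₀ = 1.0527×-0.75241×0.39779 + 0.65869×0.91748×0.86874 = -0.315074 + 0.525010 = 0.209936.
Inverse-square distance factor (a/d)² = 1.0405² = 1.082640.
Q̄ = (S₀/π) × 1.082640 × [bracket] = (1361/π) × 1.082640 × 0.209936 = 98.464 W/m².
Daily total = Q̄ × 24.00 h × 3600 s/h = 98.464 × 24.00 × 3600 / 10⁶ = 8.507 MJ/m².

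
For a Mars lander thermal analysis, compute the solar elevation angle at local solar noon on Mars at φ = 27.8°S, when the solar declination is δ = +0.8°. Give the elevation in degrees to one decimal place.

At local noon the hour angle is zero, so the zenith angle equals |φ − δ| = |-27.8° − (+0.800°)| = 28.600°.
Elevation = 90° − 28.600° = 61.4°.

61.4°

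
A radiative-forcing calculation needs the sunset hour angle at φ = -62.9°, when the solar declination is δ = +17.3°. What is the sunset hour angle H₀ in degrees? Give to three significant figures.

H₀ = 52.5°

cos H₀ = −tan φ · tan δ = −tan(-62.9°) × tan(+17.300°) = 0.6087, so H₀ = 0.9164 rad = 52.51°.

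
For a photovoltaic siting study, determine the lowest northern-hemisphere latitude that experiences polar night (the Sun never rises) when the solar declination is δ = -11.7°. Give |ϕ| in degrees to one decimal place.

|ϕ| = 78.3°

Polar night requires cos h₀ = −tan ϕ tan δ ≥ 1, i.e. tan ϕ tan δ ≤ −1.
The boundary is |tan ϕ| · |tan δ| = 1, so |ϕ| = 90° − |δ| = 90° − 11.7° = 78.3° in the northern hemisphere.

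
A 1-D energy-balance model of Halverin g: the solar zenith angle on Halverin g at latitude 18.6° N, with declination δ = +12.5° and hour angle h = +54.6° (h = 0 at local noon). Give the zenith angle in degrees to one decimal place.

cos θ_z = sin φ sin δ + cos φ cos δ cos h = 0.069035 + 0.536010 = 0.605045.
θ_z = arccos(0.605045) = 52.8°.

θ_z = 52.8°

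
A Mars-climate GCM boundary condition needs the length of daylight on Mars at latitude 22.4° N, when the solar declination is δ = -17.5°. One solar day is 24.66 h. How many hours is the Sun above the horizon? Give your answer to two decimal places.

cos H₀ = −tan φ · tan δ = −tan(+22.4°) × tan(-17.500°) = 0.1300, so H₀ = 1.4405 rad = 82.53°.
Daylight = 2H₀/(2π) × 24.66 h = (1.4405/π) × 24.66 = 11.31 h.

11.31 h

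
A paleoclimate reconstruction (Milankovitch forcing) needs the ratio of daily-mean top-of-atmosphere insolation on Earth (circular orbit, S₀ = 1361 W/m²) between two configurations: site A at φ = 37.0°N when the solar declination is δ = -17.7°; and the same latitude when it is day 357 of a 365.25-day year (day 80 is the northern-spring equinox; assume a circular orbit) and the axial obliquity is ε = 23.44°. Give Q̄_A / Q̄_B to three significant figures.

Q̄_A / Q̄_B ≈ 1.25

— Configuration A (φ=+37.0°):
cos H₀ = −tan(+37.0°) tan(-17.700°) = 0.2405, H₀ = 1.3279 rad.
Bracket: H₀ sin φ sin δ + cos φ cos δ sin H₀ = 1.3279×0.60182×-0.30403 + 0.79864×0.95266×0.97065 = -0.242968 + 0.738502 = 0.495534.
Q̄ = (S₀/π) × [bracket] = (1361/π) × 0.495534 = 214.68 W/m².
— Configuration B (φ=+37.0°):
Solar longitude: λ_s = 360° × (357 − 80)/365.25 = 273.018°.
sin δ = sin 23.44° × sin 273.018° = -0.39724, so δ = -23.406°.
cos H₀ = −tan(+37.0°) tan(-23.406°) = 0.3262, H₀ = 1.2385 rad.
Bracket: H₀ sin φ sin δ + cos φ cos δ sin H₀ = 1.2385×0.60182×-0.39724 + 0.79864×0.91772×0.94531 = -0.296084 + 0.692844 = 0.396760.
Q̄ = (S₀/π) × [bracket] = (1361/π) × 0.396760 = 171.88 W/m².
Ratio Q̄_A / Q̄_B = 214.68 / 171.88 = 1.249.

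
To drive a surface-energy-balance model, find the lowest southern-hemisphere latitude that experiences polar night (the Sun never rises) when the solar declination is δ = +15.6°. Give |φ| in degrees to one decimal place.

|φ| = 74.4°

Polar night requires cos H₀ = −tan φ tan δ ≥ 1, i.e. tan φ tan δ ≤ −1.
The boundary is |tan φ| · |tan δ| = 1, so |φ| = 90° − |δ| = 90° − 15.6° = 74.4° in the southern hemisphere.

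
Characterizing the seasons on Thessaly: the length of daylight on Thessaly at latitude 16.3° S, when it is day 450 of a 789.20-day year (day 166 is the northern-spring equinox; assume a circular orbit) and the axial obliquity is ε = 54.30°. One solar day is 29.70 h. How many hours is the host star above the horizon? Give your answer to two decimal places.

12.61 h

Solar longitude: λ_s = 360° × (450 − 166)/789.20 = 129.549°.
sin δ = sin 54.30° × sin 129.549° = 0.62618, so δ = +38.769°.
cos H₀ = −tan φ · tan δ = −tan(-16.3°) × tan(+38.769°) = 0.2349, so H₀ = 1.3337 rad = 76.42°.
Daylight = 2H₀/(2π) × 29.70 h = (1.3337/π) × 29.70 = 12.61 h.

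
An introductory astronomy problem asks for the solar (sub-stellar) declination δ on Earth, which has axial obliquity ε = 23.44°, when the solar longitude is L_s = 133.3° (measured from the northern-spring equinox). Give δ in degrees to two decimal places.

δ = +16.83°

sin δ = sin ε · sin L_s = sin 23.44° × sin 133.3° = 0.289500.
δ = arcsin(0.289500) = +16.83°.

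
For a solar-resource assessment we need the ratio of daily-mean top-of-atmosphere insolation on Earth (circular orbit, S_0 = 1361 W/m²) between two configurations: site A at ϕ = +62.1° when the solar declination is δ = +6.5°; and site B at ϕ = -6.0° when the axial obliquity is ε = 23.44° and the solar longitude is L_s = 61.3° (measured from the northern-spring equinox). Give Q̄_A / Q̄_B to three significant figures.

— Configuration A (ϕ=+62.1°):
cos h₀ = −tan(+62.1°) tan(+6.500°) = -0.2152, h₀ = 1.7877 rad.
Bracket: h₀ sin ϕ sin δ + cos ϕ cos δ sin h₀ = 1.7877×0.88377×0.11320 + 0.46793×0.99357×0.97657 = 0.178846 + 0.454028 = 0.632874.
Q̄ = (S_0/π) × [bracket] = (1361/π) × 0.632874 = 274.17 W/m².
— Configuration B (ϕ=-6.0°):
Solar declination: sin δ = sin ε · sin L_s = sin 23.44° × sin 61.3° = 0.34892, so δ = +20.421°.
cos h₀ = −tan(-6.0°) tan(+20.421°) = 0.0391, h₀ = 1.5317 rad.
Bracket: h₀ sin ϕ sin δ + cos ϕ cos δ sin h₀ = 1.5317×-0.10453×0.34892 + 0.99452×0.93715×0.99923 = -0.055865 + 0.931297 = 0.875432.
Q̄ = (S_0/π) × [bracket] = (1361/π) × 0.875432 = 379.25 W/m².
Ratio Q̄_A / Q̄_B = 274.17 / 379.25 = 0.7229.

Q̄_A / Q̄_B ≈ 0.723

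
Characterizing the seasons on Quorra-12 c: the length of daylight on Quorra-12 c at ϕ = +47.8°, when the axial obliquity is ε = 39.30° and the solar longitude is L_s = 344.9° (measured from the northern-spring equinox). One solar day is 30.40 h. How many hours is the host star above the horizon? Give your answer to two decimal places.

13.40 h

Solar declination: sin δ = sin ε · sin L_s = sin 39.30° × sin 344.9° = -0.16500, so δ = -9.497°.
cos h₀ = −tan ϕ · tan δ = −tan(+47.8°) × tan(-9.497°) = 0.1845, so h₀ = 1.3852 rad = 79.37°.
Daylight = 2h₀/(2π) × 30.40 h = (1.3852/π) × 30.40 = 13.40 h.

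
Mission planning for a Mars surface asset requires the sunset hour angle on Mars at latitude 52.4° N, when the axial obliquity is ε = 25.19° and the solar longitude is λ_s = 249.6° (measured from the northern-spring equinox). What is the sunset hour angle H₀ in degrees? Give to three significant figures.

Solar declination: sin δ = sin ε · sin λ_s = sin 25.19° × sin 249.6° = -0.39893, so δ = -23.511°.
cos H₀ = −tan φ · tan δ = −tan(+52.4°) × tan(-23.511°) = 0.5649, so H₀ = 0.9705 rad = 55.60°.

H₀ = 55.6°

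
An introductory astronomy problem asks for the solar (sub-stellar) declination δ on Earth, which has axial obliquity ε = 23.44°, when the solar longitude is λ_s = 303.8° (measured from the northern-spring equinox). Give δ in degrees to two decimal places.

δ = -19.30°

sin δ = sin ε · sin λ_s = sin 23.44° × sin 303.8° = -0.330556.
δ = arcsin(-0.330556) = -19.30°.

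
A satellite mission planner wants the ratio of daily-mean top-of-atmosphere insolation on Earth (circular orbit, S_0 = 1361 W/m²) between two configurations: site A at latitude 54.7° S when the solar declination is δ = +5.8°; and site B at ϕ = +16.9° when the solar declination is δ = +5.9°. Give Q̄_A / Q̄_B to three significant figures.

— Configuration A (ϕ=-54.7°):
cos h₀ = −tan(-54.7°) tan(+5.800°) = 0.1435, h₀ = 1.4268 rad.
Bracket: h₀ sin ϕ sin δ + cos ϕ cos δ sin h₀ = 1.4268×-0.81614×0.10106 + 0.57786×0.99488×0.98966 = -0.117681 + 0.568957 = 0.451276.
Q̄ = (S_0/π) × [bracket] = (1361/π) × 0.451276 = 195.50 W/m².
— Configuration B (ϕ=+16.9°):
cos h₀ = −tan(+16.9°) tan(+5.900°) = -0.0314, h₀ = 1.6022 rad.
Bracket: h₀ sin ϕ sin δ + cos ϕ cos δ sin h₀ = 1.6022×0.29070×0.10279 + 0.95681×0.99470×0.99951 = 0.047875 + 0.951273 = 0.999148.
Q̄ = (S_0/π) × [bracket] = (1361/π) × 0.999148 = 432.85 W/m².
Ratio Q̄_A / Q̄_B = 195.50 / 432.85 = 0.4517.

Q̄_A / Q̄_B ≈ 0.452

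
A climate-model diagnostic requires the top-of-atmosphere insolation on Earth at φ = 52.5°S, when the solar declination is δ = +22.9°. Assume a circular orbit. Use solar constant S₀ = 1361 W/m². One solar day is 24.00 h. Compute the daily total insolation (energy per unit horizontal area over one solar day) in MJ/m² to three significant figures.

6.11 MJ/m²

cos H₀ = −tan(-52.5°) tan(+22.900°) = 0.5505, H₀ = 0.9878 rad.
Bracket: H₀ sin φ sin δ + cos φ cos δ sin H₀ = 0.9878×-0.79335×0.38912 + 0.60876×0.92119×0.83483 = -0.304942 + 0.468159 = 0.163217.
Q̄ = (S₀/π) × [bracket] = (1361/π) × 0.163217 = 70.709 W/m².
Daily total = Q̄ × 24.00 h × 3600 s/h = 70.709 × 24.00 × 3600 / 10⁶ = 6.109 MJ/m².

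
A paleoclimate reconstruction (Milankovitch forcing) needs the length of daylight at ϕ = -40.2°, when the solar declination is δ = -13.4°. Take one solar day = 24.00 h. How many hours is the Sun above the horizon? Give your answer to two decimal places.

cos h₀ = −tan ϕ · tan δ = −tan(-40.2°) × tan(-13.400°) = -0.2013, so h₀ = 1.7735 rad = 101.61°.
Daylight = 2h₀/(2π) × 24.00 h = (1.7735/π) × 24.00 = 13.55 h.

13.55 h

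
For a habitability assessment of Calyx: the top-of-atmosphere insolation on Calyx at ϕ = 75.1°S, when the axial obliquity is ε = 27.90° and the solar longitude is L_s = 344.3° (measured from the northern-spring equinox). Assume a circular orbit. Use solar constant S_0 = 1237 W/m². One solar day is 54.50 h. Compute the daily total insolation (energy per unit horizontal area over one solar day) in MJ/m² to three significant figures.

Solar declination: sin δ = sin ε · sin L_s = sin 27.90° × sin 344.3° = -0.12662, so δ = -7.274°.
cos h₀ = −tan(-75.1°) tan(-7.274°) = -0.4797, h₀ = 2.0712 rad.
Bracket: h₀ sin ϕ sin δ + cos ϕ cos δ sin h₀ = 2.0712×-0.96638×-0.12662 + 0.25713×0.99195×0.87741 = 0.253438 + 0.223792 = 0.477230.
Q̄ = (S_0/π) × [bracket] = (1237/π) × 0.477230 = 187.91 W/m².
Daily total = Q̄ × 54.50 h × 3600 s/h = 187.91 × 54.50 × 3600 / 10⁶ = 36.87 MJ/m².

36.9 MJ/m²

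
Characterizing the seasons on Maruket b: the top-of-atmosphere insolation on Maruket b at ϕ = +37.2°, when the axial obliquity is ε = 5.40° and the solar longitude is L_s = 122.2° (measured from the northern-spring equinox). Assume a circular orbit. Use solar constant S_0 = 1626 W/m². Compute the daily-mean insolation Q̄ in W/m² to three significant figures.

Solar declination: sin δ = sin ε · sin L_s = sin 5.40° × sin 122.2° = 0.07963, so δ = +4.568°.
cos h₀ = −tan(+37.2°) tan(+4.568°) = -0.0606, h₀ = 1.6315 rad.
Bracket: h₀ sin ϕ sin δ + cos ϕ cos δ sin h₀ = 1.6315×0.60460×0.07963 + 0.79653×0.99682×0.99816 = 0.078547 + 0.792536 = 0.871083.
Q̄ = (S_0/π) × [bracket] = (1626/π) × 0.871083 = 450.8 W/m².

Q̄ ≈ 451 W/m²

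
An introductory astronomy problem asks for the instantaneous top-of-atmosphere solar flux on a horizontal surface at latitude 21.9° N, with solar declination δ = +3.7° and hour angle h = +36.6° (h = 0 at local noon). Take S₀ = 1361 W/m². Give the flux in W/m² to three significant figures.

cos θ_z = sin φ sin δ + cos φ cos δ cos h = 0.024070 + 0.743331 = 0.767401.
Flux = S₀ · cos θ_z = 1361 × 0.767401 = 1044 W/m².

1.04e+03 W/m²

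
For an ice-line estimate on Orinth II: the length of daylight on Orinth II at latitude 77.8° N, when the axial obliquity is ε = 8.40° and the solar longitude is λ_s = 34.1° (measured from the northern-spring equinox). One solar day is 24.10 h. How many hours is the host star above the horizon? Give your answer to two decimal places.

15.04 h

Solar declination: sin δ = sin ε · sin λ_s = sin 8.40° × sin 34.1° = 0.08190, so δ = +4.698°.
cos H₀ = −tan φ · tan δ = −tan(+77.8°) × tan(+4.698°) = -0.3801, so H₀ = 1.9607 rad = 112.34°.
Daylight = 2H₀/(2π) × 24.10 h = (1.9607/π) × 24.10 = 15.04 h.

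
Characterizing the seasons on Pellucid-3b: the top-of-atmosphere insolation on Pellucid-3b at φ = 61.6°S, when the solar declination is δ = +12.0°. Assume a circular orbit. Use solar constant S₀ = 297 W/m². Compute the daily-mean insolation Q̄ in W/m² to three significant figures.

Q̄ ≈ 20.3 W/m²

cos H₀ = −tan(-61.6°) tan(+12.000°) = 0.3931, H₀ = 1.1668 rad.
Bracket: H₀ sin φ sin δ + cos φ cos δ sin H₀ = 1.1668×-0.87965×0.20791 + 0.47562×0.97815×0.91949 = -0.213394 + 0.427772 = 0.214378.
Q̄ = (S₀/π) × [bracket] = (297/π) × 0.214378 = 20.27 W/m².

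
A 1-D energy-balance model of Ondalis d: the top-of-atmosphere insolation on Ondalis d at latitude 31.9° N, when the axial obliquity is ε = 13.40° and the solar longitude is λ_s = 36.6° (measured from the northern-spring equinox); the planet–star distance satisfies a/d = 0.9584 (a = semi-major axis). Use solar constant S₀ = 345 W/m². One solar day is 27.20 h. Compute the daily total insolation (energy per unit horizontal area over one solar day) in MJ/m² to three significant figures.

9.47 MJ/m²

Solar declination: sin δ = sin ε · sin λ_s = sin 13.40° × sin 36.6° = 0.13817, so δ = +7.942°.
cos H₀ = −tan(+31.9°) tan(+7.942°) = -0.0868, H₀ = 1.6577 rad.
Bracket: H₀ sin φ sin δ + cos φ cos δ sin H₀ = 1.6577×0.52844×0.13817 + 0.84897×0.99041×0.99622 = 0.121036 + 0.837650 = 0.958686.
Inverse-square distance factor (a/d)² = 0.9584² = 0.918531.
Q̄ = (S₀/π) × 0.918531 × [bracket] = (345/π) × 0.918531 × 0.958686 = 96.703 W/m².
Daily total = Q̄ × 27.20 h × 3600 s/h = 96.703 × 27.20 × 3600 / 10⁶ = 9.469 MJ/m².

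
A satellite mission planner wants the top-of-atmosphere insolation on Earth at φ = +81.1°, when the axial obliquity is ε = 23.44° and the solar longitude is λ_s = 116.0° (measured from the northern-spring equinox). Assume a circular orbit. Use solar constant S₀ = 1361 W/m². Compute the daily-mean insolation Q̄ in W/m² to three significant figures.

Q̄ ≈ 481 W/m²

Solar declination: sin δ = sin ε · sin λ_s = sin 23.44° × sin 116.0° = 0.35753, so δ = +20.949°.
cos H₀ = −tan(+81.1°) tan(+20.949°) = -2.4447 ≤ −1 ⇒ polar day, H₀ = π.
Bracket: H₀ sin φ sin δ + cos φ cos δ sin H₀ = 3.1416×0.98796×0.35753 + 0.15471×0.93390×0.00000 = 1.109693 + 0.000000 = 1.109693.
Q̄ = (S₀/π) × [bracket] = (1361/π) × 1.109693 = 480.7 W/m².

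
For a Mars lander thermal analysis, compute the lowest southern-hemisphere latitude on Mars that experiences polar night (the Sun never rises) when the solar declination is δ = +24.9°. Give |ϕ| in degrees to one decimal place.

|ϕ| = 65.1°

Polar night requires cos h₀ = −tan ϕ tan δ ≥ 1, i.e. tan ϕ tan δ ≤ −1.
The boundary is |tan ϕ| · |tan δ| = 1, so |ϕ| = 90° − |δ| = 90° − 24.9° = 65.1° in the southern hemisphere.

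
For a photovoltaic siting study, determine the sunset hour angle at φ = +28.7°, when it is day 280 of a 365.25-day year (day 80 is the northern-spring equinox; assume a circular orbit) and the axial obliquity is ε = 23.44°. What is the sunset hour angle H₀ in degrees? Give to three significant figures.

Solar longitude: λ_s = 360° × (280 − 80)/365.25 = 197.125°.
sin δ = sin 23.44° × sin 197.125° = -0.11713, so δ = -6.727°.
cos H₀ = −tan φ · tan δ = −tan(+28.7°) × tan(-6.727°) = 0.0646, so H₀ = 1.5062 rad = 86.30°.

H₀ = 86.3°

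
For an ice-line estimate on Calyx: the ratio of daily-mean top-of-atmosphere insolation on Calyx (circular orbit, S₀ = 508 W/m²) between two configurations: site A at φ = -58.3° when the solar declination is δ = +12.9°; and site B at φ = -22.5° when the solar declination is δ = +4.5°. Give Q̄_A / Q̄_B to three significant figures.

Q̄_A / Q̄_B ≈ 0.285

— Configuration A (φ=-58.3°):
cos H₀ = −tan(-58.3°) tan(+12.900°) = 0.3708, H₀ = 1.1909 rad.
Bracket: H₀ sin φ sin δ + cos φ cos δ sin H₀ = 1.1909×-0.85081×0.22325 + 0.52547×0.97476×0.92870 = -0.226204 + 0.475687 = 0.249483.
Q̄ = (S₀/π) × [bracket] = (508/π) × 0.249483 = 40.342 W/m².
— Configuration B (φ=-22.5°):
cos H₀ = −tan(-22.5°) tan(+4.500°) = 0.0326, H₀ = 1.5382 rad.
Bracket: H₀ sin φ sin δ + cos φ cos δ sin H₀ = 1.5382×-0.38268×0.07846 + 0.92388×0.99692×0.99947 = -0.046185 + 0.920546 = 0.874361.
Q̄ = (S₀/π) × [bracket] = (508/π) × 0.874361 = 141.39 W/m².
Ratio Q̄_A / Q̄_B = 40.342 / 141.39 = 0.2853.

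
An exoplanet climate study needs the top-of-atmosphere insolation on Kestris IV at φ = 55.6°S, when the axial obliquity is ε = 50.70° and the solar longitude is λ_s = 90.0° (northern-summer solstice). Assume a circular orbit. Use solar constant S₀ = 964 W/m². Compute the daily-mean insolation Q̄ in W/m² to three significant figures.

Q̄ ≈ 0.00 W/m²

Solar declination: sin δ = sin ε · sin λ_s = sin 50.70° × sin 90.0° = 0.77384, so δ = +50.700°.
cos H₀ = −tan(-55.6°) tan(+50.700°) = 1.7843 ≥ 1 ⇒ polar night, H₀ = 0 and Q̄ = 0.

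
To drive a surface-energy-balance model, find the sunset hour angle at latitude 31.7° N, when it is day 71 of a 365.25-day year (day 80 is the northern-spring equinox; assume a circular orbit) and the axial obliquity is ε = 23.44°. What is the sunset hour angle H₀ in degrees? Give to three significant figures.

Solar longitude: λ_s = 360° × (71 − 80)/365.25 = -8.871°, i.e. -8.871° + 360° = 351.129°.
sin δ = sin 23.44° × sin 351.129° = -0.06134, so δ = -3.517°.
cos H₀ = −tan φ · tan δ = −tan(+31.7°) × tan(-3.517°) = 0.0380, so H₀ = 1.5328 rad = 87.82°.

H₀ = 87.8°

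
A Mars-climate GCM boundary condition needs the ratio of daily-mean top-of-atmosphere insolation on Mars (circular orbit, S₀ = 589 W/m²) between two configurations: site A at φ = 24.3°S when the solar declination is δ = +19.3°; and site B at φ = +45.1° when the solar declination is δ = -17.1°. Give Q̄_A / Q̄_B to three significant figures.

— Configuration A (φ=-24.3°):
cos H₀ = −tan(-24.3°) tan(+19.300°) = 0.1581, H₀ = 1.4120 rad.
Bracket: H₀ sin φ sin δ + cos φ cos δ sin H₀ = 1.4120×-0.41151×0.33051 + 0.91140×0.94380×0.98742 = -0.192044 + 0.849358 = 0.657314.
Q̄ = (S₀/π) × [bracket] = (589/π) × 0.657314 = 123.24 W/m².
— Configuration B (φ=+45.1°):
cos H₀ = −tan(+45.1°) tan(-17.100°) = 0.3087, H₀ = 1.2570 rad.
Bracket: H₀ sin φ sin δ + cos φ cos δ sin H₀ = 1.2570×0.70834×-0.29404 + 0.70587×0.95579×0.95115 = -0.261808 + 0.641706 = 0.379898.
Q̄ = (S₀/π) × [bracket] = (589/π) × 0.379898 = 71.225 W/m².
Ratio Q̄_A / Q̄_B = 123.24 / 71.225 = 1.730.

Q̄_A / Q̄_B ≈ 1.73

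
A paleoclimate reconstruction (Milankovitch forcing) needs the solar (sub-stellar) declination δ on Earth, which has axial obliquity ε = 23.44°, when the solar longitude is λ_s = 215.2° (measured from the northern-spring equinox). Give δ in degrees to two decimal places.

sin δ = sin ε · sin λ_s = sin 23.44° × sin 215.2° = -0.229298.
δ = arcsin(-0.229298) = -13.26°.

δ = -13.26°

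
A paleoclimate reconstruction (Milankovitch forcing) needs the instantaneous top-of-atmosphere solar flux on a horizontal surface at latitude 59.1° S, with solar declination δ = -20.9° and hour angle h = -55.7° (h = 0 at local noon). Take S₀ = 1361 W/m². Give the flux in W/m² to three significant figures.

785 W/m²

cos θ_z = sin φ sin δ + cos φ cos δ cos h = 0.306104 + 0.270353 = 0.576457.
Flux = S₀ · cos θ_z = 1361 × 0.576457 = 784.6 W/m².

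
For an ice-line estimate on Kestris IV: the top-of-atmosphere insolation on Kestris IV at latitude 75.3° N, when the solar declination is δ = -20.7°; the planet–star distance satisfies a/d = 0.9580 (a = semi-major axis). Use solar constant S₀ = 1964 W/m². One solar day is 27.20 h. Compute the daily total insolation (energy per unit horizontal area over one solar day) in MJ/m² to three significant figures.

cos H₀ = −tan(+75.3°) tan(-20.700°) = 1.4403 ≥ 1 ⇒ polar night, H₀ = 0 and Q̄ = 0.
Inverse-square distance factor (a/d)² = 0.9580² = 0.917764.
Daily total = Q̄ × 27.20 h × 3600 s/h = 0.00 MJ/m².

0.00 MJ/m²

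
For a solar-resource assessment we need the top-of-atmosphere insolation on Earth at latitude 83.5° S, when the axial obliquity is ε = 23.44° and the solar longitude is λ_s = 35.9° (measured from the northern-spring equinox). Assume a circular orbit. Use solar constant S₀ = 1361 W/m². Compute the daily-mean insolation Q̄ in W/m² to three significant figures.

Solar declination: sin δ = sin ε · sin λ_s = sin 23.44° × sin 35.9° = 0.23325, so δ = +13.489°.
cos H₀ = −tan(-83.5°) tan(+13.489°) = 2.1053 ≥ 1 ⇒ polar night, H₀ = 0 and Q̄ = 0.

Q̄ ≈ 0.00 W/m²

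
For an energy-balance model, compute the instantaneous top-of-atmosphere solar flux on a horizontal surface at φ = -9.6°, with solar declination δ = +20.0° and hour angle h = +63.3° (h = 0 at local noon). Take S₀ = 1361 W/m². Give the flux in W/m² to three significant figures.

489 W/m²

cos θ_z = sin φ sin δ + cos φ cos δ cos h = -0.057038 + 0.416309 = 0.359271.
Flux = S₀ · cos θ_z = 1361 × 0.359271 = 489.0 W/m².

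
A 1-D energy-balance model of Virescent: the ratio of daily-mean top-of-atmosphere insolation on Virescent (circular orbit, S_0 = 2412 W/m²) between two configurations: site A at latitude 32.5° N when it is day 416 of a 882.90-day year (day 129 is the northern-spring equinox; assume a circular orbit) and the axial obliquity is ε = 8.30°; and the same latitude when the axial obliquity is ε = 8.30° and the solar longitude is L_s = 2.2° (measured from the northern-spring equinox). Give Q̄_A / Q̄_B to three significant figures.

— Configuration A (ϕ=+32.5°):
Solar longitude: L_s = 360° × (416 − 129)/882.90 = 117.023°.
sin δ = sin 8.30° × sin 117.023° = 0.12860, so δ = +7.388°.
cos h₀ = −tan(+32.5°) tan(+7.388°) = -0.0826, h₀ = 1.6535 rad.
Bracket: h₀ sin ϕ sin δ + cos ϕ cos δ sin h₀ = 1.6535×0.53730×0.12860 + 0.84339×0.99170×0.99658 = 0.114252 + 0.833529 = 0.947781.
Q̄ = (S_0/π) × [bracket] = (2412/π) × 0.947781 = 727.67 W/m².
— Configuration B (ϕ=+32.5°):
Solar declination: sin δ = sin ε · sin L_s = sin 8.30° × sin 2.2° = 0.00554, so δ = +0.318°.
cos h₀ = −tan(+32.5°) tan(+0.318°) = -0.0035, h₀ = 1.5743 rad.
Bracket: h₀ sin ϕ sin δ + cos ϕ cos δ sin h₀ = 1.5743×0.53730×0.00554 + 0.84339×0.99998×0.99999 = 0.004686 + 0.843365 = 0.848051.
Q̄ = (S_0/π) × [bracket] = (2412/π) × 0.848051 = 651.10 W/m².
Ratio Q̄_A / Q̄_B = 727.67 / 651.10 = 1.118.

Q̄_A / Q̄_B ≈ 1.12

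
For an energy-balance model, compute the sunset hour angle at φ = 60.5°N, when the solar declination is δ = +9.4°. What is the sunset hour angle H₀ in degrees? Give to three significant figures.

cos H₀ = −tan φ · tan δ = −tan(+60.5°) × tan(+9.400°) = -0.2926, so H₀ = 1.8677 rad = 107.01°.

H₀ = 107°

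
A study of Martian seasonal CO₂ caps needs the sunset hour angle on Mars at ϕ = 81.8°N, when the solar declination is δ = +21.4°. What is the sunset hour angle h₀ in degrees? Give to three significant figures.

h₀ = 180°

Sunrise equation: cos h₀ = −tan ϕ · tan δ = -2.7196 ≤ −1, so the Sun never sets (polar day) and h₀ = π.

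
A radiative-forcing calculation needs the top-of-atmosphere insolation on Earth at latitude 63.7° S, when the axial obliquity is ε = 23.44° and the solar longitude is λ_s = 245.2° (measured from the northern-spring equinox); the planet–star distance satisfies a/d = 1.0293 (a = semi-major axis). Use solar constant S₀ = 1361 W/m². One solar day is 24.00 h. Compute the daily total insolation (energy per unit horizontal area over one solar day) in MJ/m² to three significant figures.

Solar declination: sin δ = sin ε · sin λ_s = sin 23.44° × sin 245.2° = -0.36110, so δ = -21.168°.
cos H₀ = −tan(-63.7°) tan(-21.168°) = -0.7835, H₀ = 2.4711 rad.
Bracket: H₀ sin φ sin δ + cos φ cos δ sin H₀ = 2.4711×-0.89649×-0.36110 + 0.44307×0.93253×0.62139 = 0.799951 + 0.256743 = 1.056694.
Inverse-square distance factor (a/d)² = 1.0293² = 1.059458.
Q̄ = (S₀/π) × 1.059458 × [bracket] = (1361/π) × 1.059458 × 1.056694 = 485.00 W/m².
Daily total = Q̄ × 24.00 h × 3600 s/h = 485.00 × 24.00 × 3600 / 10⁶ = 41.90 MJ/m².

41.9 MJ/m²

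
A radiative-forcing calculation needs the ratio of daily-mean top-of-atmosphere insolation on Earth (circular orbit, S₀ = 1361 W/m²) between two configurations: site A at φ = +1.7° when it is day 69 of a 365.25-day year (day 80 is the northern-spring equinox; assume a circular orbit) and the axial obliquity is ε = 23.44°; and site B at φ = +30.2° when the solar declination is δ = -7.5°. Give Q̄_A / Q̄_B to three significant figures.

— Configuration A (φ=+1.7°):
Solar longitude: λ_s = 360° × (69 − 80)/365.25 = -10.842°, i.e. -10.842° + 360° = 349.158°.
sin δ = sin 23.44° × sin 349.158° = -0.07482, so δ = -4.291°.
cos H₀ = −tan(+1.7°) tan(-4.291°) = 0.0022, H₀ = 1.5686 rad.
Bracket: H₀ sin φ sin δ + cos φ cos δ sin H₀ = 1.5686×0.02967×-0.07482 + 0.99956×0.99720×1.00000 = -0.003482 + 0.996761 = 0.993279.
Q̄ = (S₀/π) × [bracket] = (1361/π) × 0.993279 = 430.31 W/m².
— Configuration B (φ=+30.2°):
cos H₀ = −tan(+30.2°) tan(-7.500°) = 0.0766, H₀ = 1.4941 rad.
Bracket: H₀ sin φ sin δ + cos φ cos δ sin H₀ = 1.4941×0.50302×-0.13053 + 0.86427×0.99144×0.99706 = -0.098101 + 0.854353 = 0.756252.
Q̄ = (S₀/π) × [bracket] = (1361/π) × 0.756252 = 327.62 W/m².
Ratio Q̄_A / Q̄_B = 430.31 / 327.62 = 1.313.

Q̄_A / Q̄_B ≈ 1.31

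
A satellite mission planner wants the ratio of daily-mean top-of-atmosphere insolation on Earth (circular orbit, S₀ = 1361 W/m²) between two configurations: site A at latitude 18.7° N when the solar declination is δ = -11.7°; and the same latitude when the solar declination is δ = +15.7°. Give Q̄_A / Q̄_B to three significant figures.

— Configuration A (φ=+18.7°):
cos H₀ = −tan(+18.7°) tan(-11.700°) = 0.0701, H₀ = 1.5006 rad.
Bracket: H₀ sin φ sin δ + cos φ cos δ sin H₀ = 1.5006×0.32061×-0.20279 + 0.94721×0.97922×0.99754 = -0.097564 + 0.925245 = 0.827681.
Q̄ = (S₀/π) × [bracket] = (1361/π) × 0.827681 = 358.57 W/m².
— Configuration B (φ=+18.7°):
cos H₀ = −tan(+18.7°) tan(+15.700°) = -0.0951, H₀ = 1.6661 rad.
Bracket: H₀ sin φ sin δ + cos φ cos δ sin H₀ = 1.6661×0.32061×0.27060 + 0.94721×0.96269×0.99546 = 0.144546 + 0.907730 = 1.052276.
Q̄ = (S₀/π) × [bracket] = (1361/π) × 1.052276 = 455.87 W/m².
Ratio Q̄_A / Q̄_B = 358.57 / 455.87 = 0.7866.

Q̄_A / Q̄_B ≈ 0.787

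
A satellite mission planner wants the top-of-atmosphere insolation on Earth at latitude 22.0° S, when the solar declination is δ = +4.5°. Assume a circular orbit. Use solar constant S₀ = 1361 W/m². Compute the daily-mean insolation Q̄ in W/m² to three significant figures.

Q̄ ≈ 381 W/m²

cos H₀ = −tan(-22.0°) tan(+4.500°) = 0.0318, H₀ = 1.5390 rad.
Bracket: H₀ sin φ sin δ + cos φ cos δ sin H₀ = 1.5390×-0.37461×0.07846 + 0.92718×0.99692×0.99949 = -0.045234 + 0.923853 = 0.878619.
Q̄ = (S₀/π) × [bracket] = (1361/π) × 0.878619 = 380.6 W/m².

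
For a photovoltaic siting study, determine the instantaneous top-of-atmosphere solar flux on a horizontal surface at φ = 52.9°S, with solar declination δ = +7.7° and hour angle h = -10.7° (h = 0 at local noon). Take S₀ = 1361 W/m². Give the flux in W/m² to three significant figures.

654 W/m²

cos θ_z = sin φ sin δ + cos φ cos δ cos h = -0.106865 + 0.587375 = 0.480510.
Flux = S₀ · cos θ_z = 1361 × 0.480510 = 654.0 W/m².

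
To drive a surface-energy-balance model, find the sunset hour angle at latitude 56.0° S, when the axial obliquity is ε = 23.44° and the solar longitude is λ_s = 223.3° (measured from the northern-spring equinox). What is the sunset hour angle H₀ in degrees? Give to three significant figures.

Solar declination: sin δ = sin ε · sin λ_s = sin 23.44° × sin 223.3° = -0.27281, so δ = -15.832°.
cos H₀ = −tan φ · tan δ = −tan(-56.0°) × tan(-15.832°) = -0.4204, so H₀ = 2.0047 rad = 114.86°.

H₀ = 115°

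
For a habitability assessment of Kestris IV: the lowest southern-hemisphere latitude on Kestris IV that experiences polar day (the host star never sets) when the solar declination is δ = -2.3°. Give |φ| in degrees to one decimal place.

Polar day requires cos H₀ = −tan φ tan δ ≤ −1, i.e. tan φ tan δ ≥ 1.
The boundary is |tan φ| · |tan δ| = 1, so |φ| = 90° − |δ| = 90° − 2.3° = 87.7° in the southern hemisphere.

|φ| = 87.7°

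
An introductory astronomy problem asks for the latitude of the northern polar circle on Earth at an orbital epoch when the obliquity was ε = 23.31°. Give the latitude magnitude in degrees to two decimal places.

66.69°

The polar circle is the lowest latitude that experiences at least one full rotation of continuous daylight at the northern-summer solstice; it lies at |ϕ| = 90° − ε = 90° − 23.31° = 66.69°.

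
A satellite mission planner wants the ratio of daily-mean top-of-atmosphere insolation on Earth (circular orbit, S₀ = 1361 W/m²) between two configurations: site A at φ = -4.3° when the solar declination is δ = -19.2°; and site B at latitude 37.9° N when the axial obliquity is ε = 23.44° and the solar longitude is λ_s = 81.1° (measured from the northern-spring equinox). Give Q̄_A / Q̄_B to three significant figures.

Q̄_A / Q̄_B ≈ 0.856

— Configuration A (φ=-4.3°):
cos H₀ = −tan(-4.3°) tan(-19.200°) = -0.0262, H₀ = 1.5970 rad.
Bracket: H₀ sin φ sin δ + cos φ cos δ sin H₀ = 1.5970×-0.07498×-0.32887 + 0.99719×0.94438×0.99966 = 0.039380 + 0.941406 = 0.980786.
Q̄ = (S₀/π) × [bracket] = (1361/π) × 0.980786 = 424.90 W/m².
— Configuration B (φ=+37.9°):
Solar declination: sin δ = sin ε · sin λ_s = sin 23.44° × sin 81.1° = 0.39300, so δ = +23.141°.
cos H₀ = −tan(+37.9°) tan(+23.141°) = -0.3327, H₀ = 1.9100 rad.
Bracket: H₀ sin φ sin δ + cos φ cos δ sin H₀ = 1.9100×0.61429×0.39300 + 0.78908×0.91954×0.94303 = 0.461105 + 0.684254 = 1.145359.
Q̄ = (S₀/π) × [bracket] = (1361/π) × 1.145359 = 496.19 W/m².
Ratio Q̄_A / Q̄_B = 424.90 / 496.19 = 0.8563.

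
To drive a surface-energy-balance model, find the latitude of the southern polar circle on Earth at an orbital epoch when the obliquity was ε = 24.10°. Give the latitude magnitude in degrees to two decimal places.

65.90°

The polar circle is the lowest latitude that experiences at least one full rotation of continuous darkness at the northern-summer solstice; it lies at |ϕ| = 90° − ε = 90° − 24.10° = 65.90°.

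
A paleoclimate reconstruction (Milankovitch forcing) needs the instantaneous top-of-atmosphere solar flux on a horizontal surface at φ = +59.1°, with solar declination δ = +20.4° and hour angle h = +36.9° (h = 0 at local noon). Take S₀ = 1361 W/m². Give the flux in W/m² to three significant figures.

cos θ_z = sin φ sin δ + cos φ cos δ cos h = 0.299097 + 0.384915 = 0.684012.
Flux = S₀ · cos θ_z = 1361 × 0.684012 = 930.9 W/m².

931 W/m²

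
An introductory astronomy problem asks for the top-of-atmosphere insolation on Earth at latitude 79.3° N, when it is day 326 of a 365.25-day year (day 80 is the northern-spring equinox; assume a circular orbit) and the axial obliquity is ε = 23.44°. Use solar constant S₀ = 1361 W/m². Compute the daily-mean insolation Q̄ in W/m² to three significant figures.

Q̄ ≈ 0.00 W/m²

Solar longitude: λ_s = 360° × (326 − 80)/365.25 = 242.464°.
sin δ = sin 23.44° × sin 242.464° = -0.35273, so δ = -20.654°.
cos H₀ = −tan(+79.3°) tan(-20.654°) = 1.9950 ≥ 1 ⇒ polar night, H₀ = 0 and Q̄ = 0.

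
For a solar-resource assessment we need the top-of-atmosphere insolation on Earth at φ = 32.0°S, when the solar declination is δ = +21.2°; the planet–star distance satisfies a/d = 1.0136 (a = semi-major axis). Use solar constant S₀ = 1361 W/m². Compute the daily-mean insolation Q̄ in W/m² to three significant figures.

Q̄ ≈ 228 W/m²

cos H₀ = −tan(-32.0°) tan(+21.200°) = 0.2424, H₀ = 1.3260 rad.
Bracket: H₀ sin φ sin δ + cos φ cos δ sin H₀ = 1.3260×-0.52992×0.36162 + 0.84805×0.93232×0.97018 = -0.254101 + 0.767077 = 0.512976.
Inverse-square distance factor (a/d)² = 1.0136² = 1.027385.
Q̄ = (S₀/π) × 1.027385 × [bracket] = (1361/π) × 1.027385 × 0.512976 = 228.3 W/m².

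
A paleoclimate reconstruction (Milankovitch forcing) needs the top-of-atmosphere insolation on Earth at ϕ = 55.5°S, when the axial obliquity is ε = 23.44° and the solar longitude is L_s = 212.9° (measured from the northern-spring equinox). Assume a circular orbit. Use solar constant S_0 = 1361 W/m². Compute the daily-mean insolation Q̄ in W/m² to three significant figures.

Solar declination: sin δ = sin ε · sin L_s = sin 23.44° × sin 212.9° = -0.21607, so δ = -12.478°.
cos h₀ = −tan(-55.5°) tan(-12.478°) = -0.3220, h₀ = 1.8986 rad.
Bracket: h₀ sin ϕ sin δ + cos ϕ cos δ sin h₀ = 1.8986×-0.82413×-0.21607 + 0.56641×0.97638×0.94674 = 0.338083 + 0.523577 = 0.861660.
Q̄ = (S_0/π) × [bracket] = (1361/π) × 0.861660 = 373.3 W/m².

Q̄ ≈ 373 W/m²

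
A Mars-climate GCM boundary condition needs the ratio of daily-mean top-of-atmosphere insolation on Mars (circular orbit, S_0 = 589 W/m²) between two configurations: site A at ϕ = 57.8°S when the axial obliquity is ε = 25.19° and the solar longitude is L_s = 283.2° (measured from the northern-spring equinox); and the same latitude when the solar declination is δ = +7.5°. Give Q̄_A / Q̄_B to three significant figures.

Q̄_A / Q̄_B ≈ 3.19

— Configuration A (ϕ=-57.8°):
Solar declination: sin δ = sin ε · sin L_s = sin 25.19° × sin 283.2° = -0.41438, so δ = -24.480°.
cos h₀ = −tan(-57.8°) tan(-24.480°) = -0.7230, h₀ = 2.3789 rad.
Bracket: h₀ sin ϕ sin δ + cos ϕ cos δ sin h₀ = 2.3789×-0.84619×-0.41438 + 0.53288×0.91011×0.69083 = 0.834148 + 0.335038 = 1.169186.
Q̄ = (S_0/π) × [bracket] = (589/π) × 1.169186 = 219.20 W/m².
— Configuration B (ϕ=-57.8°):
cos h₀ = −tan(-57.8°) tan(+7.500°) = 0.2091, h₀ = 1.3602 rad.
Bracket: h₀ sin ϕ sin δ + cos ϕ cos δ sin h₀ = 1.3602×-0.84619×0.13053 + 0.53288×0.99144×0.97790 = -0.150238 + 0.516643 = 0.366405.
Q̄ = (S_0/π) × [bracket] = (589/π) × 0.366405 = 68.695 W/m².
Ratio Q̄_A / Q̄_B = 219.20 / 68.695 = 3.191.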